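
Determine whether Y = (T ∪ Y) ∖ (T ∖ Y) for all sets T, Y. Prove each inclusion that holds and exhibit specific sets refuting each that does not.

Both inclusions hold.

(⊆) Let x ∈ Y. Then either x ∈ Y and x ∉ T; or x ∈ T ∩ Y. In each case x ∈ (T ∪ Y) ∖ (T ∖ Y), so Y ⊆ (T ∪ Y) ∖ (T ∖ Y).

(⊇) Let x ∈ (T ∪ Y) ∖ (T ∖ Y). Then either x ∈ Y and x ∉ T; or x ∈ T ∩ Y. In each case x ∈ Y, so (T ∪ Y) ∖ (T ∖ Y) ⊆ Y.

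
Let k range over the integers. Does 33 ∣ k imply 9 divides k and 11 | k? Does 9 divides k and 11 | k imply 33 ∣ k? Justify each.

The forward direction fails; the converse holds.

Converse. Suppose 9 ∣ k and 11 ∣ k. Any common multiple of 9 and 11 is a multiple of their lcm; here gcd(9, 11) = 1, so lcm(9, 11) = 9·11 = 99, so 99 ∣ k. Since 33 ∣ 99, it follows that 33 ∣ k.

Forward direction. This fails: take k = 33. Certainly 33 ∣ 33, but 9 ∤ 33.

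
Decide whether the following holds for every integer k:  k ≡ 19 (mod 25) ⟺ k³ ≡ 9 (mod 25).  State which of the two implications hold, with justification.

The biconditional holds.

[⇒] Suppose k ≡ 19 (mod 25). Write k = 25j + 19. Then (25j + 19)³ = 15625j³ + 35625j² + 27075j + 6859 = 25(625j³ + 1425j² + 1083j + 274) + 9, so k³ ≡ 9 (mod 25).

[⇐] Conversely, suppose k³ ≡ 9 (mod 25). The only residue r in {0, …, 24} with r³ ≡ 9 (mod 25) is r = 19, so k ≡ 19 (mod 25).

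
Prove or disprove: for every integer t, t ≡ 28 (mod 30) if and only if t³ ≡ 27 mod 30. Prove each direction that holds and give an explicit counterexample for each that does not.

Both directions fail.

[⇒] This fails: take t = 28. Then 28 ≡ 28 (mod 30), but 28³ = 21952 ≡ 22 (mod 30), not 27.

[⇐] This fails: take t = 3. Then 3³ = 27 ≡ 27 (mod 30), yet 3 ≡ 3 (mod 30), not 28.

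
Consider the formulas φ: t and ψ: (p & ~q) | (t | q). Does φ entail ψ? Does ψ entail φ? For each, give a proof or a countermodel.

(→) Assume the antecedent. If q is true, (p & ~q) | (t | q) reduces to true regardless of the other variables. If q is false, the antecedent forces (q = F, p = F, t = T) or (q = F, p = T, t = T), and (p & ~q) | (t | q) holds there. Either way (p & ~q) | (t | q) holds.

(←) This fails. Under q = T, p = F, t = F, the left side is false but the right side is true.

(⇒) holds; (⇐) fails.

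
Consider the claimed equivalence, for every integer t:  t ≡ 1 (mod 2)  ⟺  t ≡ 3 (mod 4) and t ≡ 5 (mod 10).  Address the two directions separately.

Only the converse holds.

[⇒] This fails: t = 1 gives 1 ≡ 1 (mod 2) but 1 ≡ 1 (mod 4), so the conjunction on the right does not hold.

[⇐] Conversely, if t ≡ 3 (mod 4) and t ≡ 5 (mod 10), then by the Chinese remainder theorem t ≡ 15 (mod 20). Since 15 ≡ 1 (mod 2) and 2 ∣ 20, we get t ≡ 1 (mod 2).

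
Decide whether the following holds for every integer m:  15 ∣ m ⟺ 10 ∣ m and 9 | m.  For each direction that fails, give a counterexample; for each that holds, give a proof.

Only the reverse direction holds.

Converse. Suppose 10 ∣ m and 9 ∣ m. Any common multiple of 10 and 9 is a multiple of their lcm; here gcd(10, 9) = 1, so lcm(10, 9) = 10·9 = 90, so 90 ∣ m. Since 15 ∣ 90, it follows that 15 ∣ m.

Forward direction. This fails: take m = 15. Certainly 15 ∣ 15, but 10 ∤ 15.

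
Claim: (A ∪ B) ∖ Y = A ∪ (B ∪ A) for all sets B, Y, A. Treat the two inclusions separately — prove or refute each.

Only the forward inclusion holds.

(⟸) This inclusion fails. Take B = {1}, Y = {1}, A = ∅; then 1 ∈ A ∪ (B ∪ A) but 1 ∉ (A ∪ B) ∖ Y.

(⟹) Let x ∈ (A ∪ B) ∖ Y. Then either x ∈ B and x ∉ Y, A; or x ∈ A and x ∉ B, Y; or x ∈ B ∩ A and x ∉ Y. In each case x ∈ A ∪ (B ∪ A), so (A ∪ B) ∖ Y ⊆ A ∪ (B ∪ A).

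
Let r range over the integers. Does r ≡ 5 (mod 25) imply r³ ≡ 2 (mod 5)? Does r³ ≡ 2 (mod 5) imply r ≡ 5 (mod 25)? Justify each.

(⇒) fails and (⇐) fails.

(⟹) This fails: take r = 5. Then 5 ≡ 5 (mod 25), but 5³ = 125 ≡ 0 (mod 5), not 2.

(⟸) This fails: take r = 3. Then 3³ = 27 ≡ 2 (mod 5), yet 3 ≡ 3 (mod 25), not 5.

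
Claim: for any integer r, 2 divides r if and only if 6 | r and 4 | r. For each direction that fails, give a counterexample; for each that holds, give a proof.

Forward direction. This fails: take r = 2. Certainly 2 ∣ 2, but 6 ∤ 2.

Converse. Suppose 6 ∣ r and 4 ∣ r. Any common multiple of 6 and 4 is a multiple of their lcm; here lcm(6, 4) = 6·4/gcd(6, 4) = 24/2 = 12, so 12 ∣ r. Since 2 ∣ 12, it follows that 2 ∣ r.

Only the converse holds.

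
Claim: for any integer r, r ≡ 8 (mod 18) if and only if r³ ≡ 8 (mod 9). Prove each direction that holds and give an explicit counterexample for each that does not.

(⇒) holds; (⇐) fails.

Forward direction. Suppose r ≡ 8 (mod 18). Then r³ ≡ 8³ = 512 (mod 18), and since 9 ∣ 18, also r³ ≡ 8 (mod 9).

Converse. This fails: take r = 2. Then 2³ = 8 ≡ 8 (mod 9), yet 2 ≡ 2 (mod 18), not 8.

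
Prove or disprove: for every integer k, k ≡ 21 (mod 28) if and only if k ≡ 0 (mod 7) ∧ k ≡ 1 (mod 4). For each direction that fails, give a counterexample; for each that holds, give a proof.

(→) Suppose k ≡ 21 (mod 28); write k = 28j + 21. Since 7 ∣ 28, reducing mod 7 gives k ≡ 21 ≡ 0 (mod 7); since 4 ∣ 28, reducing mod 4 gives k ≡ 21 ≡ 1 (mod 4).

(←) Conversely, if k ≡ 0 (mod 7) and k ≡ 1 (mod 4), then by the Chinese remainder theorem k ≡ 21 (mod 28). This is exactly k ≡ 21 (mod 28).

Both implications hold.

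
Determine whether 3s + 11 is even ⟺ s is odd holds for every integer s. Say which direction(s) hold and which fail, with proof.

(⇒) Suppose 3s + 11 is even. Since 3 is odd, 3s and s have the same parity, so 3s + 11 ≡ s + 11 (mod 2). As 11 is odd, 3s + 11 is even exactly when s is odd. Thus s is odd.

(⇐) Conversely, suppose s is odd; write s = 2j + 1. Then 3s + 11 = 3·(2j + 1) + 11 = 2·3j + 14, which is even.

Both directions hold; the statement is true.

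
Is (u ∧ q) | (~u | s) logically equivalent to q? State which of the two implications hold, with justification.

The forward direction fails; the converse holds.

(⇒) This fails. Under q = F, u = F, s = F, the left side is true but the right side is false.

(⇐) Assume the antecedent. If q is true, (u ∧ q) | (~u | s) reduces to true regardless of the other variables. If q is false, the antecedent cannot hold. Either way (u ∧ q) | (~u | s) holds.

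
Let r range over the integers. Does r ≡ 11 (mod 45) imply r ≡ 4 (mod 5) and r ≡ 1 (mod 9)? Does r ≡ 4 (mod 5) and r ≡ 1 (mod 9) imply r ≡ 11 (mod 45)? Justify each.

[⇒] This fails: r = 11 gives 11 ≡ 11 (mod 45) but 11 ≡ 1 (mod 5), so the conjunction on the right does not hold.

[⇐] This fails: r = 19 satisfies both congruences on the right (19 ≡ 4 mod 5 and 19 ≡ 1 mod 9) yet 19 ≡ 19 (mod 45), not 11.

Both directions fail.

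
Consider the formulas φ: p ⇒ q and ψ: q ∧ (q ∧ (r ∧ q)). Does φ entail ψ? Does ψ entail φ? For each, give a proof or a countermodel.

(⟹) This fails. Under q = F, p = F, r = F, the left side is true but the right side is false.

(⟸) Assume the antecedent. If q is true, p ⇒ q reduces to true regardless of the other variables. If q is false, the antecedent cannot hold. Either way p ⇒ q holds.

Only the converse holds.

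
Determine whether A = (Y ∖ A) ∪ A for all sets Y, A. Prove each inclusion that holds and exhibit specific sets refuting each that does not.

Forward inclusion. Let x ∈ A. Then either x ∈ A and x ∉ Y; or x ∈ Y ∩ A. In each case x ∈ (Y ∖ A) ∪ A, so A ⊆ (Y ∖ A) ∪ A.

Reverse inclusion. This inclusion fails. Take Y = {1}, A = ∅; then 1 ∈ (Y ∖ A) ∪ A but 1 ∉ A.

Only the forward inclusion holds.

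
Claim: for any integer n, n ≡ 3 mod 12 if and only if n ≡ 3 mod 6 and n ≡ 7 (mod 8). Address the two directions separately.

Converse. If n ≡ 3 (mod 6) and n ≡ 7 (mod 8), then by the Chinese remainder theorem n ≡ 15 (mod 24). Since 15 ≡ 3 (mod 12) and 12 ∣ 24, we get n ≡ 3 (mod 12).

Forward direction. This fails: n = 3 gives 3 ≡ 3 (mod 12) but 3 ≡ 3 (mod 8), so the conjunction on the right does not hold.

Only the converse holds.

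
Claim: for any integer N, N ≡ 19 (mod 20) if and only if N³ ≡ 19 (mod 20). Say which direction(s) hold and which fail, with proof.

(⟹) Suppose N ≡ 19 (mod 20). Write N = 20j + 19. Then (20j + 19)³ = 8000j³ + 22800j² + 21660j + 6859 = 20(400j³ + 1140j² + 1083j + 342) + 19, so N³ ≡ 19 (mod 20).

(⟸) Conversely, suppose N³ ≡ 19 (mod 20). The only residue r in {0, …, 19} with r³ ≡ 19 (mod 20) is r = 19, so N ≡ 19 (mod 20).

The biconditional holds.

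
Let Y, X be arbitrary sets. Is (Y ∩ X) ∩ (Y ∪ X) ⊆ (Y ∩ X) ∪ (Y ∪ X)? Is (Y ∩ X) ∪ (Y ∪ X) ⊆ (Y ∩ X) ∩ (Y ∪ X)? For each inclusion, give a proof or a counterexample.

(⟸) This inclusion fails. Take Y = {1}, X = ∅; then 1 ∈ (Y ∩ X) ∪ (Y ∪ X) but 1 ∉ (Y ∩ X) ∩ (Y ∪ X).

(⟹) Let x ∈ (Y ∩ X) ∩ (Y ∪ X). Then x ∈ Y ∩ X, from which x ∈ (Y ∩ X) ∪ (Y ∪ X).

(⊆) holds; (⊇) fails.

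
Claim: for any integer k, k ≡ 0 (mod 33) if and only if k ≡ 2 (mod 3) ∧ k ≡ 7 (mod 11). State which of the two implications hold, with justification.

(→) This fails: k = 0 gives 0 ≡ 0 (mod 33) but 0 ≡ 0 (mod 3), so the conjunction on the right does not hold.

(←) This fails: k = 29 satisfies both congruences on the right (29 ≡ 2 mod 3 and 29 ≡ 7 mod 11) yet 29 ≡ 29 (mod 33), not 0.

Neither implication holds.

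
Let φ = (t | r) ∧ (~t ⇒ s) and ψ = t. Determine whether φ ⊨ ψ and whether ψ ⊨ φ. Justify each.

(⟹) This fails. Under r = T, s = T, t = F, the left side is true but the right side is false.

(⟸) Assume the antecedent. If r is true, the antecedent forces (r = T, s = F, t = T) or (r = T, s = T, t = T), and (t | r) ∧ (~t ⇒ s) holds there. If r is false, the antecedent forces (r = F, s = F, t = T) or (r = F, s = T, t = T), and (t | r) ∧ (~t ⇒ s) holds there. Either way (t | r) ∧ (~t ⇒ s) holds.

(⇒) fails; (⇐) holds.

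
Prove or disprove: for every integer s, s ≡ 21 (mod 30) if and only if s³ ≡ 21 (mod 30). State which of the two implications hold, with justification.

(⇒) Suppose s ≡ 21 (mod 30). Write s = 30j + 21. Then (30j + 21)³ = 27000j³ + 56700j² + 39690j + 9261 = 30(900j³ + 1890j² + 1323j + 308) + 21, so s³ ≡ 21 (mod 30).

(⇐) Conversely, suppose s³ ≡ 21 (mod 30). The only residue r in {0, …, 29} with r³ ≡ 21 (mod 30) is r = 21, so s ≡ 21 (mod 30).

Both directions hold.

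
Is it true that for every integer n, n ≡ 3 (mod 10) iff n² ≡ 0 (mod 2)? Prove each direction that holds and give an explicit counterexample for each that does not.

Both directions fail.

(⟹) This fails: take n = 3. Then 3 ≡ 3 (mod 10), but 3² = 9 ≡ 1 (mod 2), not 0.

(⟸) This fails: take n = 0. Then 0² = 0 ≡ 0 (mod 2), yet 0 ≡ 0 (mod 10), not 3.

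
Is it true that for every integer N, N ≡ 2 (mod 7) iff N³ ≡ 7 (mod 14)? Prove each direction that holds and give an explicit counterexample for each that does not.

(⇒) This fails: take N = 2. Then 2 ≡ 2 (mod 7), but 2³ = 8 ≡ 8 (mod 14), not 7.

(⇐) This fails: take N = 7. Then 7³ = 343 ≡ 7 (mod 14), yet 7 ≡ 0 (mod 7), not 2.

Both directions fail.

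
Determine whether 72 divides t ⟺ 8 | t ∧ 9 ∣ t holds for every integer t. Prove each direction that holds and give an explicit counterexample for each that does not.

Both directions hold.

(⇐) Suppose 8 ∣ t and 9 ∣ t. Any common multiple of 8 and 9 is a multiple of their lcm; here gcd(8, 9) = 1, so lcm(8, 9) = 8·9 = 72, so 72 ∣ t.

(⇒) If 72 ∣ t, write t = 72q. Since 72 = 9·8, t = 8·(9q), so 8 ∣ t; and since 72 = 8·9, t = 9·(8q), so 9 ∣ t.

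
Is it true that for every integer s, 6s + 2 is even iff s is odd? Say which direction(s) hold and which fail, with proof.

Not equivalent: only (⇐) holds.

Forward direction. This fails: take s = 0. Then 6s + 2 = 2, which is even, yet s = 0 is even, not odd.

Converse. Suppose s is odd. Since 6 is even, 6s is even for every s, so 6s + 2 has the same parity as 2, which is even. Hence 6s + 2 is even.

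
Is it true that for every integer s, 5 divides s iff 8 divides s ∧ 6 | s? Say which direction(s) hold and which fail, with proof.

(→) This fails: take s = 5. Certainly 5 ∣ 5, but 8 ∤ 5.

(←) This fails: take s = 24. Both 8 ∣ 24 and 6 ∣ 24, yet 24 is not a multiple of 5 (since 24 = 4·5 + 4), so 5 ∤ 24.

(⇒) fails and (⇐) fails.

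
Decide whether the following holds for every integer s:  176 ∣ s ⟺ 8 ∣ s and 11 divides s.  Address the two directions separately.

Only the forward direction holds.

(←) This fails: take s = 88. Both 8 ∣ 88 and 11 ∣ 88, yet 88 is not a multiple of 176 (since 88 = 0·176 + 88), so 176 ∤ 88.

(→) If 176 ∣ s, write s = 176q. Since 176 = 22·8, s = 8·(22q), so 8 ∣ s; and since 176 = 16·11, s = 11·(16q), so 11 ∣ s.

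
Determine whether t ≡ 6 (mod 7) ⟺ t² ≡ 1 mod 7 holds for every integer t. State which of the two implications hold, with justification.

[⇒] Suppose t ≡ 6 (mod 7). Write t = 7j + 6. Then (7j + 6)² = 49j² + 84j + 36 = 7(7j² + 12j + 5) + 1, so t² ≡ 1 (mod 7).

[⇐] This fails: take t = 1. Then 1² = 1 ≡ 1 (mod 7), yet 1 ≡ 1 (mod 7), not 6.

The forward direction holds; the converse fails.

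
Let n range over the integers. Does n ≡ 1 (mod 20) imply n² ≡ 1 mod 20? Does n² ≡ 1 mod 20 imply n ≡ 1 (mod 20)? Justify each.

Only the forward direction holds.

(→) Suppose n ≡ 1 (mod 20). Write n = 20j + 1. Then (20j + 1)² = 400j² + 40j + 1 = 20(20j² + 2j) + 1, so n² ≡ 1 (mod 20).

(←) This fails: take n = 9. Then 9² = 81 ≡ 1 (mod 20), yet 9 ≡ 9 (mod 20), not 1.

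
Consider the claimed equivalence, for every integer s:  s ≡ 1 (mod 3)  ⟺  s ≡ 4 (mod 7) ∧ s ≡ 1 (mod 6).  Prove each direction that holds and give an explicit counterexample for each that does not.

[⇒] This fails: s = 1 gives 1 ≡ 1 (mod 3) but 1 ≡ 1 (mod 7), so the conjunction on the right does not hold.

[⇐] Conversely, if s ≡ 4 (mod 7) and s ≡ 1 (mod 6), then by the Chinese remainder theorem s ≡ 25 (mod 42). Since 25 ≡ 1 (mod 3) and 3 ∣ 42, we get s ≡ 1 (mod 3).

The forward direction fails; the converse holds.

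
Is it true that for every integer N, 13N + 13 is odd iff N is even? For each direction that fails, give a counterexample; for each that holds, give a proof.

(⟹) Suppose 13N + 13 is odd. Since 13 is odd, 13N and N have the same parity, so 13N + 13 ≡ N + 13 (mod 2). As 13 is odd, 13N + 13 is odd exactly when N is even. Thus N is even.

(⟸) Conversely, suppose N is even; write N = 2j. Then 13N + 13 = 13·(2j) + 13 = 2·13j + 13, which is odd.

Both directions hold; the statement is true.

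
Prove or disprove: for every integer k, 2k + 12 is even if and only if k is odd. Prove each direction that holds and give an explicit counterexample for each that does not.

Only the converse holds.

(⇒) This fails: take k = 2. Then 2k + 12 = 16, which is even, yet k = 2 is even, not odd.

(⇐) Suppose k is odd. Since 2 is even, 2k is even for every k, so 2k + 12 has the same parity as 12, which is even. Hence 2k + 12 is even.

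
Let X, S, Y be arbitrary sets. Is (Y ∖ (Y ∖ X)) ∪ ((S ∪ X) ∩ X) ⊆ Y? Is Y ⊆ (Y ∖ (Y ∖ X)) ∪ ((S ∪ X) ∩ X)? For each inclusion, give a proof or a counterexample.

(⊆) This inclusion fails. Take X = {1}, S = ∅, Y = ∅; then 1 ∈ (Y ∖ (Y ∖ X)) ∪ ((S ∪ X) ∩ X) but 1 ∉ Y.

(⊇) This inclusion fails. Take X = ∅, S = ∅, Y = {1}; then 1 ∈ Y but 1 ∉ (Y ∖ (Y ∖ X)) ∪ ((S ∪ X) ∩ X).

(⊆) fails and (⊇) fails.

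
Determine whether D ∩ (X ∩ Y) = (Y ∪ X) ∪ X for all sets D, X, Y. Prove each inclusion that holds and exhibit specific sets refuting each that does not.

(⊆) holds; (⊇) fails.

(⊇) This inclusion fails. Take D = ∅, X = {1}, Y = ∅; then 1 ∈ (Y ∪ X) ∪ X but 1 ∉ D ∩ (X ∩ Y).

(⊆) Let x ∈ D ∩ (X ∩ Y). Then x ∈ D ∩ X ∩ Y, from which x ∈ (Y ∪ X) ∪ X.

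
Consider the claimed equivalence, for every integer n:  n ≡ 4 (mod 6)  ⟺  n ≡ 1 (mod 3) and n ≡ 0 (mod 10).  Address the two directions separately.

Only the converse holds.

Forward direction. This fails: n = 4 gives 4 ≡ 4 (mod 6) but 4 ≡ 4 (mod 10), so the conjunction on the right does not hold.

Converse. If n ≡ 1 (mod 3) and n ≡ 0 (mod 10), then by the Chinese remainder theorem n ≡ 10 (mod 30). Since 10 ≡ 4 (mod 6) and 6 ∣ 30, we get n ≡ 4 (mod 6).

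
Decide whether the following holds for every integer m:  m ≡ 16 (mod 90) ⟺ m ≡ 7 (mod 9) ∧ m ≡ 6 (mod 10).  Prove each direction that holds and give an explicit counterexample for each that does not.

(⟹) Suppose m ≡ 16 (mod 90); write m = 90j + 16. Since 9 ∣ 90, reducing mod 9 gives m ≡ 16 ≡ 7 (mod 9); since 10 ∣ 90, reducing mod 10 gives m ≡ 16 ≡ 6 (mod 10).

(⟸) Conversely, if m ≡ 7 (mod 9) and m ≡ 6 (mod 10), then by the Chinese remainder theorem m ≡ 16 (mod 90). This is exactly m ≡ 16 (mod 90).

Both directions hold.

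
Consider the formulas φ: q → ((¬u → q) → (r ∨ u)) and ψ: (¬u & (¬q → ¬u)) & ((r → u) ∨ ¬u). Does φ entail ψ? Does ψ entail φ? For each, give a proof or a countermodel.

Neither direction holds.

(→) This fails. Under u = T, q = F, r = F, the left side is true but the right side is false.

(←) This fails. Under u = F, q = T, r = F, the left side is false but the right side is true.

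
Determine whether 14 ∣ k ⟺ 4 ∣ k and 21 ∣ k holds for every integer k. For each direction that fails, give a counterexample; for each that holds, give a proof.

Not equivalent: only (⇐) holds.

(⇒) This fails: take k = 14. Certainly 14 ∣ 14, but 4 ∤ 14.

(⇐) Suppose 4 ∣ k and 21 ∣ k. Any common multiple of 4 and 21 is a multiple of their lcm; here gcd(4, 21) = 1, so lcm(4, 21) = 4·21 = 84, so 84 ∣ k. Since 14 ∣ 84, it follows that 14 ∣ k.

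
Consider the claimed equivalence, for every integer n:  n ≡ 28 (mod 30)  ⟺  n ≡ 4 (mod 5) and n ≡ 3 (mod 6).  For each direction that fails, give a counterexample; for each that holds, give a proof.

[⇒] This fails: n = 28 gives 28 ≡ 28 (mod 30) but 28 ≡ 3 (mod 5), so the conjunction on the right does not hold.

[⇐] This fails: n = 9 satisfies both congruences on the right (9 ≡ 4 mod 5 and 9 ≡ 3 mod 6) yet 9 ≡ 9 (mod 30), not 28.

Neither direction holds.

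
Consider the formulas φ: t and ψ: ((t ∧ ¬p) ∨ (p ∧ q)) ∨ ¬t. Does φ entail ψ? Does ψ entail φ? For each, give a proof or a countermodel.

(⟹) This fails. Under p = T, t = T, q = F, the left side is true but the right side is false.

(⟸) This fails. Under p = F, t = F, q = F, the left side is false but the right side is true.

Both directions fail.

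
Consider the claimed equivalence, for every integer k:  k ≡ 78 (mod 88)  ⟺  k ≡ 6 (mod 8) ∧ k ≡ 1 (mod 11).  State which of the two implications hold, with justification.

(⇒) Suppose k ≡ 78 (mod 88); write k = 88j + 78. Since 8 ∣ 88, reducing mod 8 gives k ≡ 78 ≡ 6 (mod 8); since 11 ∣ 88, reducing mod 11 gives k ≡ 78 ≡ 1 (mod 11).

(⇐) Conversely, if k ≡ 6 (mod 8) and k ≡ 1 (mod 11), then by the Chinese remainder theorem k ≡ 78 (mod 88). This is exactly k ≡ 78 (mod 88).

Both implications hold.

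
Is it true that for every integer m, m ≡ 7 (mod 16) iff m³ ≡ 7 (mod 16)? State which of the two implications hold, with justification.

(⟹) Suppose m ≡ 7 (mod 16). Write m = 16j + 7. Then (16j + 7)³ = 4096j³ + 5376j² + 2352j + 343 = 16(256j³ + 336j² + 147j + 21) + 7, so m³ ≡ 7 (mod 16).

(⟸) Conversely, suppose m³ ≡ 7 (mod 16). The only residue r in {0, …, 15} with r³ ≡ 7 (mod 16) is r = 7, so m ≡ 7 (mod 16).

Both directions hold; the statement is true.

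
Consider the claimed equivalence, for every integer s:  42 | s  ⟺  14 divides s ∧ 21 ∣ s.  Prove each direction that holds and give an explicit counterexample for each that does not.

Both implications hold.

Forward direction. If 42 ∣ s, write s = 42q. Since 42 = 3·14, s = 14·(3q), so 14 ∣ s; and since 42 = 2·21, s = 21·(2q), so 21 ∣ s.

Converse. Suppose 14 ∣ s and 21 ∣ s. Any common multiple of 14 and 21 is a multiple of their lcm; here lcm(14, 21) = 14·21/gcd(14, 21) = 294/7 = 42, so 42 ∣ s.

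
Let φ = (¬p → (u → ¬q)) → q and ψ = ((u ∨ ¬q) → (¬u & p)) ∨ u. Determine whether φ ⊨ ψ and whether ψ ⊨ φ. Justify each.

[⇒] Assume the antecedent. If p is true, ((u ∨ ¬q) → (¬u & p)) ∨ u reduces to true regardless of the other variables. If p is false, the antecedent forces (p = F, q = T, u = F) or (p = F, q = T, u = T), and ((u ∨ ¬q) → (¬u & p)) ∨ u holds there. Either way ((u ∨ ¬q) → (¬u & p)) ∨ u holds.

[⇐] This fails. Under p = T, q = F, u = F, the left side is false but the right side is true.

The forward direction holds; the converse fails.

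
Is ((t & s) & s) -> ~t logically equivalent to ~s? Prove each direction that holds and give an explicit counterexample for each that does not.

(⇒) fails; (⇐) holds.

(⇒) This fails. Under s = T, t = F, the left side is true but the right side is false.

(⇐) Assume the antecedent. If s is true, the antecedent cannot hold. If s is false, ((t & s) & s) -> ~t reduces to true regardless of the other variables. Either way ((t & s) & s) -> ~t holds.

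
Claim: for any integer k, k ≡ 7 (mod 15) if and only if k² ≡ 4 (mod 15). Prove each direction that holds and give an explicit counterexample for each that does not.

(⟹) Suppose k ≡ 7 (mod 15). Write k = 15j + 7. Then (15j + 7)² = 225j² + 210j + 49 = 15(15j² + 14j + 3) + 4, so k² ≡ 4 (mod 15).

(⟸) This fails: take k = 2. Then 2² = 4 ≡ 4 (mod 15), yet 2 ≡ 2 (mod 15), not 7.

Not equivalent: only (⇒) holds.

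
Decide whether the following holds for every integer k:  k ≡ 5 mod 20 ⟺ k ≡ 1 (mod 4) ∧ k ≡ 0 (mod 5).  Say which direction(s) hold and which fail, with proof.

Both directions hold.

(⇒) Suppose k ≡ 5 (mod 20); write k = 20j + 5. Since 4 ∣ 20, reducing mod 4 gives k ≡ 5 ≡ 1 (mod 4); since 5 ∣ 20, reducing mod 5 gives k ≡ 5 ≡ 0 (mod 5).

(⇐) Conversely, if k ≡ 1 (mod 4) and k ≡ 0 (mod 5), then by the Chinese remainder theorem k ≡ 5 (mod 20). This is exactly k ≡ 5 (mod 20).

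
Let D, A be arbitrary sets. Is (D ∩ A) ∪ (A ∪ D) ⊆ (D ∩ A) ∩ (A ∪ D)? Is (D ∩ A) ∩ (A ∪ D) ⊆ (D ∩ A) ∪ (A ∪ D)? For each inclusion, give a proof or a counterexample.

Reverse inclusion. Let x ∈ (D ∩ A) ∩ (A ∪ D). Then x ∈ D ∩ A, from which x ∈ (D ∩ A) ∪ (A ∪ D).

Forward inclusion. This inclusion fails. Take D = {1}, A = ∅; then 1 ∈ (D ∩ A) ∪ (A ∪ D) but 1 ∉ (D ∩ A) ∩ (A ∪ D).

Only the reverse inclusion holds.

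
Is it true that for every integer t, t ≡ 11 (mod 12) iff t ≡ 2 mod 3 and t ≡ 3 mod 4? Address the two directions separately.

(⟹) Suppose t ≡ 11 (mod 12); write t = 12j + 11. Since 3 ∣ 12, reducing mod 3 gives t ≡ 11 ≡ 2 (mod 3); since 4 ∣ 12, reducing mod 4 gives t ≡ 11 ≡ 3 (mod 4).

(⟸) Conversely, if t ≡ 2 (mod 3) and t ≡ 3 (mod 4), then by the Chinese remainder theorem t ≡ 11 (mod 12). This is exactly t ≡ 11 (mod 12).

The biconditional holds.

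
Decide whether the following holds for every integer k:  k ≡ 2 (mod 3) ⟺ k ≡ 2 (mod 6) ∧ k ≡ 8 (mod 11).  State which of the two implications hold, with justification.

(⇒) fails; (⇐) holds.

[⇒] This fails: k = 2 gives 2 ≡ 2 (mod 3) but 2 ≡ 2 (mod 11), so the conjunction on the right does not hold.

[⇐] Conversely, if k ≡ 2 (mod 6) and k ≡ 8 (mod 11), then by the Chinese remainder theorem k ≡ 8 (mod 66). Since 8 ≡ 2 (mod 3) and 3 ∣ 66, we get k ≡ 2 (mod 3).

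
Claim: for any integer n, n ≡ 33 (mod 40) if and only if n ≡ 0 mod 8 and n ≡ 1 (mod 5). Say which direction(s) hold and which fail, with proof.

(→) This fails: n = 33 gives 33 ≡ 33 (mod 40) but 33 ≡ 1 (mod 8), so the conjunction on the right does not hold.

(←) This fails: n = 16 satisfies both congruences on the right (16 ≡ 0 mod 8 and 16 ≡ 1 mod 5) yet 16 ≡ 16 (mod 40), not 33.

Both directions fail.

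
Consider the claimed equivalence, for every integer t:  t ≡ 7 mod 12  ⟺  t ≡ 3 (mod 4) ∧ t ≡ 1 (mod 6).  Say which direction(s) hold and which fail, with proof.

(→) Suppose t ≡ 7 (mod 12); write t = 12j + 7. Since 4 ∣ 12, reducing mod 4 gives t ≡ 7 ≡ 3 (mod 4); since 6 ∣ 12, reducing mod 6 gives t ≡ 7 ≡ 1 (mod 6).

(←) Conversely, if t ≡ 3 (mod 4) and t ≡ 1 (mod 6), then by the Chinese remainder theorem t ≡ 7 (mod 12). This is exactly t ≡ 7 (mod 12).

Both directions hold; the statement is true.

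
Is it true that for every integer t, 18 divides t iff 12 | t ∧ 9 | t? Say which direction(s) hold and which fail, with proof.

(⟸) Suppose 12 ∣ t and 9 ∣ t. Any common multiple of 12 and 9 is a multiple of their lcm; here lcm(12, 9) = 12·9/gcd(12, 9) = 108/3 = 36, so 36 ∣ t. Since 18 ∣ 36, it follows that 18 ∣ t.

(⟹) This fails: take t = 18. Certainly 18 ∣ 18, but 12 ∤ 18.

(⇒) fails; (⇐) holds.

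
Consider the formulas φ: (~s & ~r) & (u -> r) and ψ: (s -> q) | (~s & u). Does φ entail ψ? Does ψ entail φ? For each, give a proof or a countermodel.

Forward direction. Assume the antecedent. If s is true, the antecedent cannot hold. If s is false, (s -> q) | (~s & u) reduces to true regardless of the other variables. Either way (s -> q) | (~s & u) holds.

Converse. This fails. Under s = T, q = T, u = F, r = F, the left side is false but the right side is true.

Only the forward direction holds.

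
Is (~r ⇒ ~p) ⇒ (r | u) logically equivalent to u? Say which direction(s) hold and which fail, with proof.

(⟹) This fails. Under u = F, p = T, r = F, the left side is true but the right side is false.

(⟸) Assume the antecedent. If u is true, (~r ⇒ ~p) ⇒ (r | u) reduces to true regardless of the other variables. If u is false, the antecedent cannot hold. Either way (~r ⇒ ~p) ⇒ (r | u) holds.

The forward direction fails; the converse holds.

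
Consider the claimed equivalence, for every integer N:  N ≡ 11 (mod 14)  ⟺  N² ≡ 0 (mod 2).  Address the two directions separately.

Both directions fail.

(→) This fails: take N = 11. Then 11 ≡ 11 (mod 14), but 11² = 121 ≡ 1 (mod 2), not 0.

(←) This fails: take N = 0. Then 0² = 0 ≡ 0 (mod 2), yet 0 ≡ 0 (mod 14), not 11.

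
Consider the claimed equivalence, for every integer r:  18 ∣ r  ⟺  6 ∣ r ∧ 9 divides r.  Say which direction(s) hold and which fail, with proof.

Both implications hold.

(→) If 18 ∣ r, write r = 18q. Since 18 = 3·6, r = 6·(3q), so 6 ∣ r; and since 18 = 2·9, r = 9·(2q), so 9 ∣ r.

(←) Suppose 6 ∣ r and 9 ∣ r. Any common multiple of 6 and 9 is a multiple of their lcm; here lcm(6, 9) = 6·9/gcd(6, 9) = 54/3 = 18, so 18 ∣ r.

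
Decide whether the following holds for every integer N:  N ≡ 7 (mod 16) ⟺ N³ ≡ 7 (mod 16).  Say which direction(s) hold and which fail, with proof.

Both directions hold.

(⟹) Suppose N ≡ 7 (mod 16). Write N = 16j + 7. Then (16j + 7)³ = 4096j³ + 5376j² + 2352j + 343 = 16(256j³ + 336j² + 147j + 21) + 7, so N³ ≡ 7 (mod 16).

(⟸) Conversely, suppose N³ ≡ 7 (mod 16). The only residue r in {0, …, 15} with r³ ≡ 7 (mod 16) is r = 7, so N ≡ 7 (mod 16).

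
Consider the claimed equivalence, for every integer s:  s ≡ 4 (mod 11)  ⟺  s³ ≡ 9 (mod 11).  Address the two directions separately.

Both directions hold.

[⇒] Suppose s ≡ 4 (mod 11). Write s = 11j + 4. Then (11j + 4)³ = 1331j³ + 1452j² + 528j + 64 = 11(121j³ + 132j² + 48j + 5) + 9, so s³ ≡ 9 (mod 11).

[⇐] Conversely, suppose s³ ≡ 9 (mod 11). The only residue r in {0, …, 10} with r³ ≡ 9 (mod 11) is r = 4, so s ≡ 4 (mod 11).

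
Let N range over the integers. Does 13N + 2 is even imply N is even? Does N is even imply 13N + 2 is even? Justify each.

Equivalent; both directions hold.

(⟹) Suppose 13N + 2 is even. Since 13 is odd, 13N and N have the same parity, so 13N + 2 ≡ N + 2 (mod 2). As 2 is even, 13N + 2 is even exactly when N is even. Thus N is even.

(⟸) Conversely, suppose N is even; write N = 2j. Then 13N + 2 = 13·(2j) + 2 = 2·13j + 2, which is even.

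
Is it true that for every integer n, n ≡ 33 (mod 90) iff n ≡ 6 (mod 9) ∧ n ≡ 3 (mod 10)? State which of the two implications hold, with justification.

(⟹) Suppose n ≡ 33 (mod 90); write n = 90j + 33. Since 9 ∣ 90, reducing mod 9 gives n ≡ 33 ≡ 6 (mod 9); since 10 ∣ 90, reducing mod 10 gives n ≡ 33 ≡ 3 (mod 10).

(⟸) Conversely, if n ≡ 6 (mod 9) and n ≡ 3 (mod 10), then by the Chinese remainder theorem n ≡ 33 (mod 90). This is exactly n ≡ 33 (mod 90).

Both implications hold.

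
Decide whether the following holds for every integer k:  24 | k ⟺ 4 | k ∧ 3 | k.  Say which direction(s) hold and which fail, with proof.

(⟹) If 24 ∣ k, write k = 24q. Since 24 = 6·4, k = 4·(6q), so 4 ∣ k; and since 24 = 8·3, k = 3·(8q), so 3 ∣ k.

(⟸) This fails: take k = 12. Both 4 ∣ 12 and 3 ∣ 12, yet 12 is not a multiple of 24 (since 12 = 0·24 + 12), so 24 ∤ 12.

Only the forward implication holds.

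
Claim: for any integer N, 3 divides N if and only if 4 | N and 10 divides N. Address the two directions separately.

Both directions fail.

(→) This fails: take N = 3. Certainly 3 ∣ 3, but 4 ∤ 3.

(←) This fails: take N = 20. Both 4 ∣ 20 and 10 ∣ 20, yet 20 is not a multiple of 3 (since 20 = 6·3 + 2), so 3 ∤ 20.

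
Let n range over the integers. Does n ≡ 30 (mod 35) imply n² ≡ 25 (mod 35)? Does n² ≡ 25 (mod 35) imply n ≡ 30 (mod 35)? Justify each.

Only the forward implication holds.

(⟹) Suppose n ≡ 30 (mod 35). Write n = 35j + 30. Then (35j + 30)² = 1225j² + 2100j + 900 = 35(35j² + 60j + 25) + 25, so n² ≡ 25 (mod 35).

(⟸) This fails: take n = 5. Then 5² = 25 ≡ 25 (mod 35), yet 5 ≡ 5 (mod 35), not 30.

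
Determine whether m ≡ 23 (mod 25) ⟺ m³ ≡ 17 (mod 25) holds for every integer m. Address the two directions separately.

Both directions hold; the statement is true.

(⟹) Suppose m ≡ 23 (mod 25). Write m = 25j + 23. Then (25j + 23)³ = 15625j³ + 43125j² + 39675j + 12167 = 25(625j³ + 1725j² + 1587j + 486) + 17, so m³ ≡ 17 (mod 25).

(⟸) Conversely, suppose m³ ≡ 17 (mod 25). The only residue r in {0, …, 24} with r³ ≡ 17 (mod 25) is r = 23, so m ≡ 23 (mod 25).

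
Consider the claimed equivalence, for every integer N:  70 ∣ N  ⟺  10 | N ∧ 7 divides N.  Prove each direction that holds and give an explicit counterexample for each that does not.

Both directions hold; the statement is true.

(⟹) If 70 ∣ N, write N = 70q. Since 70 = 7·10, N = 10·(7q), so 10 ∣ N; and since 70 = 10·7, N = 7·(10q), so 7 ∣ N.

(⟸) Suppose 10 ∣ N and 7 ∣ N. Any common multiple of 10 and 7 is a multiple of their lcm; here gcd(10, 7) = 1, so lcm(10, 7) = 10·7 = 70, so 70 ∣ N.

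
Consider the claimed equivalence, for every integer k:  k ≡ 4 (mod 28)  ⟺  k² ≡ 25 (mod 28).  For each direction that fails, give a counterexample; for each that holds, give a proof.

Neither direction holds.

Forward direction. This fails: take k = 4. Then 4 ≡ 4 (mod 28), but 4² = 16 ≡ 16 (mod 28), not 25.

Converse. This fails: take k = 5. Then 5² = 25 ≡ 25 (mod 28), yet 5 ≡ 5 (mod 28), not 4.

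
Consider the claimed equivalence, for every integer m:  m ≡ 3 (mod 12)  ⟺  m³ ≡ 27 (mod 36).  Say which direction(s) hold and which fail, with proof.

(⇐) The residues r modulo 36 with r³ ≡ 27 (mod 36) are exactly {3, 15, 27}, and each is ≡ 3 (mod 12).

(⇒) Suppose m ≡ 3 (mod 12). Working modulo 36, m ∈ {3, 15, 27}; for each such r, r³ ≡ 27 (mod 36).

Both directions hold.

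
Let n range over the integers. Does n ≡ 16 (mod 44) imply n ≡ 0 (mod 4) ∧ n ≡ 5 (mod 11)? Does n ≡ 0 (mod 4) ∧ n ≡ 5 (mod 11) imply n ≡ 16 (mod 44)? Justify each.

Both directions hold; the statement is true.

(⟹) Suppose n ≡ 16 (mod 44); write n = 44j + 16. Since 4 ∣ 44, reducing mod 4 gives n ≡ 16 ≡ 0 (mod 4); since 11 ∣ 44, reducing mod 11 gives n ≡ 16 ≡ 5 (mod 11).

(⟸) Conversely, if n ≡ 0 (mod 4) and n ≡ 5 (mod 11), then by the Chinese remainder theorem n ≡ 16 (mod 44). This is exactly n ≡ 16 (mod 44).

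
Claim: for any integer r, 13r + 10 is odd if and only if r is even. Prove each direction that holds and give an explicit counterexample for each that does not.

[⇒] This fails: r = 7 gives 13r + 10 = 101, which is odd, but 7 is odd, not even.

[⇐] This also fails: r = 0 is even, but 13r + 10 = 10 is even, not odd.

Both directions fail.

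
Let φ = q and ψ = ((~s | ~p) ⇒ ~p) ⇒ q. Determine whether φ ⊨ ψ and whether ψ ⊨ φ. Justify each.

Only the forward direction holds.

Converse. This fails. Under p = T, s = F, q = F, the left side is false but the right side is true.

Forward direction. Assume the antecedent. If p is true, the antecedent forces (p = T, s = F, q = T) or (p = T, s = T, q = T), and ((~s | ~p) ⇒ ~p) ⇒ q holds there. If p is false, the antecedent forces (p = F, s = F, q = T) or (p = F, s = T, q = T), and ((~s | ~p) ⇒ ~p) ⇒ q holds there. Either way ((~s | ~p) ⇒ ~p) ⇒ q holds.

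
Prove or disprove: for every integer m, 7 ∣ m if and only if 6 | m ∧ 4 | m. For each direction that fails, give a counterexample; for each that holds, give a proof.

(⇒) This fails: take m = 7. Certainly 7 ∣ 7, but 6 ∤ 7.

(⇐) This fails: take m = 12. Both 6 ∣ 12 and 4 ∣ 12, yet 12 is not a multiple of 7 (since 12 = 1·7 + 5), so 7 ∤ 12.

Neither implication holds.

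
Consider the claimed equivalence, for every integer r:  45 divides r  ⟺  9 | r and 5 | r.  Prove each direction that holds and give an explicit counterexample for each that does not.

[⇒] If 45 ∣ r, write r = 45q. Since 45 = 5·9, r = 9·(5q), so 9 ∣ r; and since 45 = 9·5, r = 5·(9q), so 5 ∣ r.

[⇐] Suppose 9 ∣ r and 5 ∣ r. Any common multiple of 9 and 5 is a multiple of their lcm; here gcd(9, 5) = 1, so lcm(9, 5) = 9·5 = 45, so 45 ∣ r.

Both directions hold.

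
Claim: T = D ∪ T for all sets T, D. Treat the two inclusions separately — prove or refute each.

Only the forward inclusion holds.

Forward inclusion. Let x ∈ T. Then either x ∈ T and x ∉ D; or x ∈ T ∩ D. In each case x ∈ D ∪ T, so T ⊆ D ∪ T.

Reverse inclusion. This inclusion fails. Take T = ∅, D = {1}; then 1 ∈ D ∪ T but 1 ∉ T.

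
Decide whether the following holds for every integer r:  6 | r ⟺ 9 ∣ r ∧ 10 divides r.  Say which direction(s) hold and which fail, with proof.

(⇒) fails; (⇐) holds.

(⟹) This fails: take r = 6. Certainly 6 ∣ 6, but 9 ∤ 6.

(⟸) Suppose 9 ∣ r and 10 ∣ r. Any common multiple of 9 and 10 is a multiple of their lcm; here gcd(9, 10) = 1, so lcm(9, 10) = 9·10 = 90, so 90 ∣ r. Since 6 ∣ 90, it follows that 6 ∣ r.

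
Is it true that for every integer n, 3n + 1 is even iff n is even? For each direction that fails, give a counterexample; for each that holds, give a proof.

(→) This fails: n = 7 gives 3n + 1 = 22, which is even, but 7 is odd, not even.

(←) This also fails: n = 2 is even, but 3n + 1 = 7 is odd, not even.

Both directions fail.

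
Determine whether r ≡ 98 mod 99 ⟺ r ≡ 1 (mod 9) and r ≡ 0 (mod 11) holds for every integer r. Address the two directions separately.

Forward direction. This fails: r = 98 gives 98 ≡ 98 (mod 99) but 98 ≡ 8 (mod 9), so the conjunction on the right does not hold.

Converse. This fails: r = 55 satisfies both congruences on the right (55 ≡ 1 mod 9 and 55 ≡ 0 mod 11) yet 55 ≡ 55 (mod 99), not 98.

Neither direction holds.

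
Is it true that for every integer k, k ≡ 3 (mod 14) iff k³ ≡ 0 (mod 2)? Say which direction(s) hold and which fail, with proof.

(⟹) This fails: take k = 3. Then 3 ≡ 3 (mod 14), but 3³ = 27 ≡ 1 (mod 2), not 0.

(⟸) This fails: take k = 0. Then 0³ = 0 ≡ 0 (mod 2), yet 0 ≡ 0 (mod 14), not 3.

Neither direction holds.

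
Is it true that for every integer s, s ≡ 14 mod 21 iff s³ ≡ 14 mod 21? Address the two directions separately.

Forward direction. Suppose s ≡ 14 mod 21. Write s = 21j + 14. Then (21j + 14)³ = 9261j³ + 18522j² + 12348j + 2744 = 21(441j³ + 882j² + 588j + 130) + 14, so s³ ≡ 14 (mod 21).

Converse. Suppose s³ ≡ 14 (mod 21). The only residue r in {0, …, 20} with r³ ≡ 14 (mod 21) is r = 14, so s ≡ 14 (mod 21).

Both directions hold.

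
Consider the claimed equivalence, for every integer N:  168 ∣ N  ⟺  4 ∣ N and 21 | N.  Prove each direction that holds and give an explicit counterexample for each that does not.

(→) If 168 ∣ N, write N = 168q. Since 168 = 42·4, N = 4·(42q), so 4 ∣ N; and since 168 = 8·21, N = 21·(8q), so 21 ∣ N.

(←) This fails: take N = 84. Both 4 ∣ 84 and 21 ∣ 84, yet 84 is not a multiple of 168 (since 84 = 0·168 + 84), so 168 ∤ 84.

The forward direction holds; the converse fails.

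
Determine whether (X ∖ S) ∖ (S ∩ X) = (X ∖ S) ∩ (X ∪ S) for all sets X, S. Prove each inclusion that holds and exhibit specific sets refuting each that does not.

(⟹) Let x ∈ (X ∖ S) ∖ (S ∩ X). Then x ∈ X and x ∉ S, from which x ∈ (X ∖ S) ∩ (X ∪ S).

(⟸) Let x ∈ (X ∖ S) ∩ (X ∪ S). Then x ∈ X and x ∉ S, from which x ∈ (X ∖ S) ∖ (S ∩ X).

Both inclusions hold.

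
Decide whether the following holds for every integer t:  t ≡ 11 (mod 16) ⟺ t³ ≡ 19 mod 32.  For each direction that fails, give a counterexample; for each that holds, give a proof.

Not equivalent: only (⇐) holds.

(⟹) This fails: take t = 27. Then 27 ≡ 11 (mod 16), but 27³ = 19683 ≡ 3 (mod 32), not 19.

(⟸) Conversely, the residues r modulo 32 with r³ ≡ 19 (mod 32) are exactly {11}, and each is ≡ 11 (mod 16).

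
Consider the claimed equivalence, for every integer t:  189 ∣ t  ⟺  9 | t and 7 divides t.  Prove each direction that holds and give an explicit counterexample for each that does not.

(←) This fails: take t = 63. Both 9 ∣ 63 and 7 ∣ 63, yet 63 is not a multiple of 189 (since 63 = 0·189 + 63), so 189 ∤ 63.

(→) If 189 ∣ t, write t = 189q. Since 189 = 21·9, t = 9·(21q), so 9 ∣ t; and since 189 = 27·7, t = 7·(27q), so 7 ∣ t.

Not equivalent: only (⇒) holds.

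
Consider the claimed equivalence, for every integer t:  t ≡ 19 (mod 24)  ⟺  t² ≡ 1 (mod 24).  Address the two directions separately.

Only the forward implication holds.

(⟹) Suppose t ≡ 19 (mod 24). Write t = 24j + 19. Then (24j + 19)² = 576j² + 912j + 361 = 24(24j² + 38j + 15) + 1, so t² ≡ 1 (mod 24).

(⟸) This fails: take t = 1. Then 1² = 1 ≡ 1 (mod 24), yet 1 ≡ 1 (mod 24), not 19.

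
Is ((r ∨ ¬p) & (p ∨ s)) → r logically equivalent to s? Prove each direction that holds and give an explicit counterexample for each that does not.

Neither implication holds.

(⟹) This fails. Under r = F, s = F, p = F, the left side is true but the right side is false.

(⟸) This fails. Under r = F, s = T, p = F, the left side is false but the right side is true.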